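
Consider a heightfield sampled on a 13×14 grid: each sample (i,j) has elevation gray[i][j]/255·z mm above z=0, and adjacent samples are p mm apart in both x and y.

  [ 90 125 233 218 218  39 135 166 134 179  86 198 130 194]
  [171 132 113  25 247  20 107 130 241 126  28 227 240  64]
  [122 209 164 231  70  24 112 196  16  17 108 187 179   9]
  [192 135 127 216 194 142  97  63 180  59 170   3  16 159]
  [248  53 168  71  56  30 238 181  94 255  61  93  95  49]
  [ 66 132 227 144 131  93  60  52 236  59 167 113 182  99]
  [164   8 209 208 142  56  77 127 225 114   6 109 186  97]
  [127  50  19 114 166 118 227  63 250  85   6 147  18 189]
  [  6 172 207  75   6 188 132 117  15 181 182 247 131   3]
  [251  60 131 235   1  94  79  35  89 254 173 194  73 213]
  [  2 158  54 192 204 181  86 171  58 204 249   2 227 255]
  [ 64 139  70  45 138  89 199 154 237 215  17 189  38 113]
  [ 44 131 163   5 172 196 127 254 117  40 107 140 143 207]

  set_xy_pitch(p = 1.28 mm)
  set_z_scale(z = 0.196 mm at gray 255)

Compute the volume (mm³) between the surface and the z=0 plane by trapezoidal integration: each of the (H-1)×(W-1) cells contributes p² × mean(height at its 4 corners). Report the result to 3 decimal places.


height_mm = gray/255 × 0.196; cell vol = 1.28² × mean(4 corners)
unit = 1.28² × 0.196 / (4×255) = 0.00031483 mm³ per gray-sum
row 0: Σ corner-gray over 13 cells = 7513  → 2.3653
row 1: Σ corner-gray over 13 cells = 6664  → 2.0980
row 2: Σ corner-gray over 13 cells = 6312  → 1.9872
row 3: Σ corner-gray over 13 cells = 6242  → 1.9652
row 4: Σ corner-gray over 13 cells = 6444  → 2.0288
row 5: Σ corner-gray over 13 cells = 6552  → 2.0628
row 6: Σ corner-gray over 13 cells = 6037  → 1.9006
row 7: Σ corner-gray over 13 cells = 6157  → 1.9384
row 8: Σ corner-gray over 13 cells = 6615  → 2.0826
row 9: Σ corner-gray over 13 cells = 7129  → 2.2444
row 10: Σ corner-gray over 13 cells = 7066  → 2.2246
row 11: Σ corner-gray over 13 cells = 6678  → 2.1024
Σ rows: total corner-gray = 79409  → 25.0003 mm³

25.000


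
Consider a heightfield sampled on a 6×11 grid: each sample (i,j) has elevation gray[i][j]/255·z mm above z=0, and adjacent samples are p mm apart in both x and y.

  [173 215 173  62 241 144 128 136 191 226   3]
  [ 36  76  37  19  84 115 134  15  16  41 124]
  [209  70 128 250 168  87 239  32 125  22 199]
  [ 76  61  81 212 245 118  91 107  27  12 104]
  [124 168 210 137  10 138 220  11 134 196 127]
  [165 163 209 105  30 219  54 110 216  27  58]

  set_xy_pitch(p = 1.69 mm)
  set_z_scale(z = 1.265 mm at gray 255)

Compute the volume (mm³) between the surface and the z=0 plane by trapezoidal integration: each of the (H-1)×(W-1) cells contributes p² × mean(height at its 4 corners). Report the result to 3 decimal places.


81.607

height_mm = gray/255 × 1.265; cell vol = 1.69² × mean(4 corners)
unit = 1.69² × 1.265 / (4×255) = 0.00354212 mm³ per gray-sum
row 0: Σ corner-gray over 10 cells = 4442  → 15.7341
row 1: Σ corner-gray over 10 cells = 3884  → 13.7576
row 2: Σ corner-gray over 10 cells = 4738  → 16.7826
row 3: Σ corner-gray over 10 cells = 4787  → 16.9561
row 4: Σ corner-gray over 10 cells = 5188  → 18.3765
Σ rows: total corner-gray = 23039  → 81.6070 mm³


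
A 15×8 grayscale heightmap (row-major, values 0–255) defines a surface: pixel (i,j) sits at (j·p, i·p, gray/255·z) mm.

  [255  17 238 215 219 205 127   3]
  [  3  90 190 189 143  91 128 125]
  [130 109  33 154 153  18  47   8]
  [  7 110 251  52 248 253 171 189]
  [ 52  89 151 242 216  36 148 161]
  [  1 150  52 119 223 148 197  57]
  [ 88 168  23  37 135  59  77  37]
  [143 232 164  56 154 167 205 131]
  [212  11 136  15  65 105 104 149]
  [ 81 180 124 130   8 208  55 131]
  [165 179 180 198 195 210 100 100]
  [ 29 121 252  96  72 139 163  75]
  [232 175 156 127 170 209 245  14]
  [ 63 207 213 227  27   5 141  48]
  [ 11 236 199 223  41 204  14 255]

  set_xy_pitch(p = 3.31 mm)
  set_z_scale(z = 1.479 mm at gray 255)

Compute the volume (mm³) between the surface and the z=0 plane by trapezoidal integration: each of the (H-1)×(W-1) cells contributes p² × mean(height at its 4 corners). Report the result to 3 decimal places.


height_mm = gray/255 × 1.479; cell vol = 3.31² × mean(4 corners)
unit = 3.31² × 1.479 / (4×255) = 0.0158863 mm³ per gray-sum
row 0: Σ corner-gray over 7 cells = 4090  → 64.9752
row 1: Σ corner-gray over 7 cells = 2956  → 46.9600
row 2: Σ corner-gray over 7 cells = 3532  → 56.1106
row 3: Σ corner-gray over 7 cells = 4343  → 68.9944
row 4: Σ corner-gray over 7 cells = 3813  → 60.5746
row 5: Σ corner-gray over 7 cells = 2959  → 47.0077
row 6: Σ corner-gray over 7 cells = 3353  → 53.2669
row 7: Σ corner-gray over 7 cells = 3463  → 55.0144
row 8: Σ corner-gray over 7 cells = 2855  → 45.3555
row 9: Σ corner-gray over 7 cells = 4011  → 63.7201
row 10: Σ corner-gray over 7 cells = 4179  → 66.3890
row 11: Σ corner-gray over 7 cells = 4200  → 66.7226
row 12: Σ corner-gray over 7 cells = 4161  → 66.1031
row 13: Σ corner-gray over 7 cells = 3851  → 61.1783
Σ rows: total corner-gray = 51766  → 822.3725 mm³

822.373


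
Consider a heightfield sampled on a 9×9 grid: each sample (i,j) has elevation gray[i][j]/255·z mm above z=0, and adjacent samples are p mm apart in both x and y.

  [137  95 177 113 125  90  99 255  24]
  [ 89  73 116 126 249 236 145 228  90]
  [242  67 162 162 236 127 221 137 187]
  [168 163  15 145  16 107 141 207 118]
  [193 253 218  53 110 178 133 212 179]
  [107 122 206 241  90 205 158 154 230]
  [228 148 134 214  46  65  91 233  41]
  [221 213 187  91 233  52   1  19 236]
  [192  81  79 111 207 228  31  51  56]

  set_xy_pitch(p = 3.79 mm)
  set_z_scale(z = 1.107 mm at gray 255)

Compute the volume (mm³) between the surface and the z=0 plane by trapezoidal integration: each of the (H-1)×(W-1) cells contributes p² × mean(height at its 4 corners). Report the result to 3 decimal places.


height_mm = gray/255 × 1.107; cell vol = 3.79² × mean(4 corners)
unit = 3.79² × 1.107 / (4×255) = 0.0155893 mm³ per gray-sum
row 0: Σ corner-gray over 8 cells = 4594  → 71.6171
row 1: Σ corner-gray over 8 cells = 5178  → 80.7213
row 2: Σ corner-gray over 8 cells = 4527  → 70.5726
row 3: Σ corner-gray over 8 cells = 4560  → 71.0871
row 4: Σ corner-gray over 8 cells = 5375  → 83.7923
row 5: Σ corner-gray over 8 cells = 4820  → 75.1403
row 6: Σ corner-gray over 8 cells = 4180  → 65.1632
row 7: Σ corner-gray over 8 cells = 3873  → 60.3773
Σ rows: total corner-gray = 37107  → 578.4712 mm³

578.471


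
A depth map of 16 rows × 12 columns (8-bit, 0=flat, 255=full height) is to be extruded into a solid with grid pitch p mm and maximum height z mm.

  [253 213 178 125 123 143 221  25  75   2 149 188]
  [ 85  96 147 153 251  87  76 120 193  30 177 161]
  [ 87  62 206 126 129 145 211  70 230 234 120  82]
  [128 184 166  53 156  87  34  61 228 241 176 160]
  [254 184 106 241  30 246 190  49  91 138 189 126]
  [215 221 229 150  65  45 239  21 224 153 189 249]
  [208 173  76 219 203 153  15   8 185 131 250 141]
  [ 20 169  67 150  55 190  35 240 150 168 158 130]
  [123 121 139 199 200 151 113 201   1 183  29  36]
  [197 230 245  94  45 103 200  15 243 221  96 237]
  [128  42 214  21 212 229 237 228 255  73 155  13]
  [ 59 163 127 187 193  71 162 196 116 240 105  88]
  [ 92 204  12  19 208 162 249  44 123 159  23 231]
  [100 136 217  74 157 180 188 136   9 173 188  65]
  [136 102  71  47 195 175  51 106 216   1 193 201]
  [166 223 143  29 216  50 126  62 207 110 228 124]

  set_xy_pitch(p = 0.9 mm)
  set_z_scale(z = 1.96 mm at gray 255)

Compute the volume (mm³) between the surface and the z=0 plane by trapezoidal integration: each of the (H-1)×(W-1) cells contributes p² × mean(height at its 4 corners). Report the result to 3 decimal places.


height_mm = gray/255 × 1.96; cell vol = 0.9² × mean(4 corners)
unit = 0.9² × 1.96 / (4×255) = 0.00155647 mm³ per gray-sum
row 0: Σ corner-gray over 11 cells = 5855  → 9.1131
row 1: Σ corner-gray over 11 cells = 6141  → 9.5583
row 2: Σ corner-gray over 11 cells = 6295  → 9.7980
row 3: Σ corner-gray over 11 cells = 6368  → 9.9116
row 4: Σ corner-gray over 11 cells = 6844  → 10.6525
row 5: Σ corner-gray over 11 cells = 6711  → 10.4455
row 6: Σ corner-gray over 11 cells = 6089  → 9.4773
row 7: Σ corner-gray over 11 cells = 5747  → 8.9450
row 8: Σ corner-gray over 11 cells = 6251  → 9.7295
row 9: Σ corner-gray over 11 cells = 6891  → 10.7256
row 10: Σ corner-gray over 11 cells = 6740  → 10.4906
row 11: Σ corner-gray over 11 cells = 5996  → 9.3326
row 12: Σ corner-gray over 11 cells = 5810  → 9.0431
row 13: Σ corner-gray over 11 cells = 5732  → 8.9217
row 14: Σ corner-gray over 11 cells = 5729  → 8.9170
Σ rows: total corner-gray = 93199  → 145.0615 mm³

145.062


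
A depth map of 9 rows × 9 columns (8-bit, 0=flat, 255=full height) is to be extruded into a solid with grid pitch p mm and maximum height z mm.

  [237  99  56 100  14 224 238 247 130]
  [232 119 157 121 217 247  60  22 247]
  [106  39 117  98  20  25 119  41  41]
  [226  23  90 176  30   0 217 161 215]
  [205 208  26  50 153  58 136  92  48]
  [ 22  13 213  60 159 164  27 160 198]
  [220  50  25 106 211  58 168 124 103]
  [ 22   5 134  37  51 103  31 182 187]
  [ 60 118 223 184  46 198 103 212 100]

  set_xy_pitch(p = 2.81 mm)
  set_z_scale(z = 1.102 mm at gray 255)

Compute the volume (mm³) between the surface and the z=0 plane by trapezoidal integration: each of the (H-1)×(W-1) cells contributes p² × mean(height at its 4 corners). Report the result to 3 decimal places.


242.337

height_mm = gray/255 × 1.102; cell vol = 2.81² × mean(4 corners)
unit = 2.81² × 1.102 / (4×255) = 0.00853088 mm³ per gray-sum
row 0: Σ corner-gray over 8 cells = 4688  → 39.9928
row 1: Σ corner-gray over 8 cells = 3430  → 29.2609
row 2: Σ corner-gray over 8 cells = 2900  → 24.7396
row 3: Σ corner-gray over 8 cells = 3534  → 30.1481
row 4: Σ corner-gray over 8 cells = 3511  → 29.9519
row 5: Σ corner-gray over 8 cells = 3619  → 30.8733
row 6: Σ corner-gray over 8 cells = 3102  → 26.4628
row 7: Σ corner-gray over 8 cells = 3623  → 30.9074
Σ rows: total corner-gray = 28407  → 242.3368 mm³


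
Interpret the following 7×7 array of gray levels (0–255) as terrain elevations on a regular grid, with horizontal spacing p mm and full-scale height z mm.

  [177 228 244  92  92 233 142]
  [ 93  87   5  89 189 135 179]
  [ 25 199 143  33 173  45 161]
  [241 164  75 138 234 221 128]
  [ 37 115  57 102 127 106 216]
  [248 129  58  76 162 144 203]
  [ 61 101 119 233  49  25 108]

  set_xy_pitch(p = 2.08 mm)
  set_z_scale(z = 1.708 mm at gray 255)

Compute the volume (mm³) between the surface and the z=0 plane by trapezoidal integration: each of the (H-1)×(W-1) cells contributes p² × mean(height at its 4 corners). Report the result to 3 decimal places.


133.344

height_mm = gray/255 × 1.708; cell vol = 2.08² × mean(4 corners)
unit = 2.08² × 1.708 / (4×255) = 0.0072446 mm³ per gray-sum
row 0: Σ corner-gray over 6 cells = 3379  → 24.4795
row 1: Σ corner-gray over 6 cells = 2654  → 19.2272
row 2: Σ corner-gray over 6 cells = 3405  → 24.6679
row 3: Σ corner-gray over 6 cells = 3300  → 23.9072
row 4: Σ corner-gray over 6 cells = 2856  → 20.6906
row 5: Σ corner-gray over 6 cells = 2812  → 20.3718
Σ rows: total corner-gray = 18406  → 133.3441 mm³


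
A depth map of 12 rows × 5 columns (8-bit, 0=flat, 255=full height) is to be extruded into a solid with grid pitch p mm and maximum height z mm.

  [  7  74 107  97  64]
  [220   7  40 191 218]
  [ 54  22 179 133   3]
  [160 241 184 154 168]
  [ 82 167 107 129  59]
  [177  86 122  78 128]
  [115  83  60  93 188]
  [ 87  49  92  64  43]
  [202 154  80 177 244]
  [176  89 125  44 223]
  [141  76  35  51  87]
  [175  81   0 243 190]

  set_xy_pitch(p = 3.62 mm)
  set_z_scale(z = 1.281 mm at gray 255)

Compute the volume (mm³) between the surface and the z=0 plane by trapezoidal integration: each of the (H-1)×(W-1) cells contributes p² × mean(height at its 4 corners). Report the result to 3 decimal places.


height_mm = gray/255 × 1.281; cell vol = 3.62² × mean(4 corners)
unit = 3.62² × 1.281 / (4×255) = 0.0164576 mm³ per gray-sum
row 0: Σ corner-gray over 4 cells = 1541  → 25.3611
row 1: Σ corner-gray over 4 cells = 1639  → 26.9740
row 2: Σ corner-gray over 4 cells = 2211  → 36.3877
row 3: Σ corner-gray over 4 cells = 2433  → 40.0413
row 4: Σ corner-gray over 4 cells = 1824  → 30.0186
row 5: Σ corner-gray over 4 cells = 1652  → 27.1879
row 6: Σ corner-gray over 4 cells = 1315  → 21.6417
row 7: Σ corner-gray over 4 cells = 1808  → 29.7553
row 8: Σ corner-gray over 4 cells = 2183  → 35.9269
row 9: Σ corner-gray over 4 cells = 1467  → 24.1433
row 10: Σ corner-gray over 4 cells = 1565  → 25.7561
Σ rows: total corner-gray = 19638  → 323.1940 mm³

323.194


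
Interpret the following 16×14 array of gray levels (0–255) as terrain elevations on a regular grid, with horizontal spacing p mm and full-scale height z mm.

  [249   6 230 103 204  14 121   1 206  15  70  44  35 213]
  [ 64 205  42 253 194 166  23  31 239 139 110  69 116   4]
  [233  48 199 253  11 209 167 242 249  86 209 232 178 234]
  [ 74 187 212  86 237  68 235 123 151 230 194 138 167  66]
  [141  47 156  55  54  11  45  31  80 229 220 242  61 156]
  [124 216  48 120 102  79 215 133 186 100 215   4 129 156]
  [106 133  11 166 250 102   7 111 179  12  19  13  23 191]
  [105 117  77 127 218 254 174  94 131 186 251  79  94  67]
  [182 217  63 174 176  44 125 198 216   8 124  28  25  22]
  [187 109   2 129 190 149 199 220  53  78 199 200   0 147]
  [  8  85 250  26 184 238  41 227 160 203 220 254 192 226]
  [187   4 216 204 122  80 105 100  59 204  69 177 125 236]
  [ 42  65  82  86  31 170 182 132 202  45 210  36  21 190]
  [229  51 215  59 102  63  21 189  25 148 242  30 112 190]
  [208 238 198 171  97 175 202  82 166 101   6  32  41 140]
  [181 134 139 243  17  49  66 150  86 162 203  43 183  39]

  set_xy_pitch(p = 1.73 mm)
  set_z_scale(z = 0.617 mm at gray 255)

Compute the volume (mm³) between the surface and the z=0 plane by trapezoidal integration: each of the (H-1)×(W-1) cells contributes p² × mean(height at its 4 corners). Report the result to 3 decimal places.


182.439

height_mm = gray/255 × 0.617; cell vol = 1.73² × mean(4 corners)
unit = 1.73² × 0.617 / (4×255) = 0.00181041 mm³ per gray-sum
row 0: Σ corner-gray over 13 cells = 5802  → 10.5040
row 1: Σ corner-gray over 13 cells = 7875  → 14.2570
row 2: Σ corner-gray over 13 cells = 8829  → 15.9841
row 3: Σ corner-gray over 13 cells = 6955  → 12.5914
row 4: Σ corner-gray over 13 cells = 6133  → 11.1033
row 5: Σ corner-gray over 13 cells = 5723  → 10.3610
row 6: Σ corner-gray over 13 cells = 6125  → 11.0888
row 7: Σ corner-gray over 13 cells = 6776  → 12.2673
row 8: Σ corner-gray over 13 cells = 6390  → 11.5685
row 9: Σ corner-gray over 13 cells = 7784  → 14.0922
row 10: Σ corner-gray over 13 cells = 7747  → 14.0253
row 11: Σ corner-gray over 13 cells = 6109  → 11.0598
row 12: Σ corner-gray over 13 cells = 5689  → 10.2994
row 13: Σ corner-gray over 13 cells = 6299  → 11.4038
row 14: Σ corner-gray over 13 cells = 6536  → 11.8328
Σ rows: total corner-gray = 100772  → 182.4387 mm³


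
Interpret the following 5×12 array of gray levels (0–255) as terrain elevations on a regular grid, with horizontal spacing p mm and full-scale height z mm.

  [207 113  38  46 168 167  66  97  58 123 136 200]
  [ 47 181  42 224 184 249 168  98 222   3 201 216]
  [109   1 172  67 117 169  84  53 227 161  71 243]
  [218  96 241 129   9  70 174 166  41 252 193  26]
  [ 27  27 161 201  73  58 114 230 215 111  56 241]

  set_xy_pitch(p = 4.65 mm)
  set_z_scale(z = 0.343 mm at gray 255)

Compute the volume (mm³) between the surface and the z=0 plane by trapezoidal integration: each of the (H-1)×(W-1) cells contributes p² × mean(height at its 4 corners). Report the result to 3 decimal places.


168.464

height_mm = gray/255 × 0.343; cell vol = 4.65² × mean(4 corners)
unit = 4.65² × 0.343 / (4×255) = 0.0072711 mm³ per gray-sum
row 0: Σ corner-gray over 11 cells = 5838  → 42.4487
row 1: Σ corner-gray over 11 cells = 6003  → 43.6484
row 2: Σ corner-gray over 11 cells = 5582  → 40.5873
row 3: Σ corner-gray over 11 cells = 5746  → 41.7797
Σ rows: total corner-gray = 23169  → 168.4640 mm³


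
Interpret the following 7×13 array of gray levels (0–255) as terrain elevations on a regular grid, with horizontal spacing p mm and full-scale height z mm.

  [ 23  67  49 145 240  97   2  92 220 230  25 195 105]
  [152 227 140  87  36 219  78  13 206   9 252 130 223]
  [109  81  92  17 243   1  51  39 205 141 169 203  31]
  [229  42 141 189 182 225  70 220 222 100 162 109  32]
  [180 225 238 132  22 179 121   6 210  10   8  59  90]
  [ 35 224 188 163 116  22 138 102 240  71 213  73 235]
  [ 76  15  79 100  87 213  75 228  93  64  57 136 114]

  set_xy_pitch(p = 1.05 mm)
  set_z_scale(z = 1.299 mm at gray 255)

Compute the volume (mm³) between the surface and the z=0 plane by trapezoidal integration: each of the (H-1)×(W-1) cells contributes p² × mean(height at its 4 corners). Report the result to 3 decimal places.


50.844

height_mm = gray/255 × 1.299; cell vol = 1.05² × mean(4 corners)
unit = 1.05² × 1.299 / (4×255) = 0.00140407 mm³ per gray-sum
row 0: Σ corner-gray over 12 cells = 6021  → 8.4539
row 1: Σ corner-gray over 12 cells = 5793  → 8.1338
row 2: Σ corner-gray over 12 cells = 6209  → 8.7178
row 3: Σ corner-gray over 12 cells = 6275  → 8.8105
row 4: Σ corner-gray over 12 cells = 6060  → 8.5086
row 5: Σ corner-gray over 12 cells = 5854  → 8.2194
Σ rows: total corner-gray = 36212  → 50.8440 mm³


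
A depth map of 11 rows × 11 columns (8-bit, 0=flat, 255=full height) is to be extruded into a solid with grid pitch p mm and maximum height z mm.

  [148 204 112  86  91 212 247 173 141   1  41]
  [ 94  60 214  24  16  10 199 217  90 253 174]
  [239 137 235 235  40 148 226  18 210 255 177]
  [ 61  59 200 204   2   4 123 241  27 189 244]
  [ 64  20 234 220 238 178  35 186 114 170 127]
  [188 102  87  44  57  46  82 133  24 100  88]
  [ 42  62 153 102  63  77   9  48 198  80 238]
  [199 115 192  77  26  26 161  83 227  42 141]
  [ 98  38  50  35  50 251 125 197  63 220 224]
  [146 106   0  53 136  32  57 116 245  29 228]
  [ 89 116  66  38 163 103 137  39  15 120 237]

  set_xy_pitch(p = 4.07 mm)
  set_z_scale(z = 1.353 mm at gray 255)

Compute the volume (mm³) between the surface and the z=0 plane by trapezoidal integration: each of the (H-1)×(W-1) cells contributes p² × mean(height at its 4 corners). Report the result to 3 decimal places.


height_mm = gray/255 × 1.353; cell vol = 4.07² × mean(4 corners)
unit = 4.07² × 1.353 / (4×255) = 0.0219729 mm³ per gray-sum
row 0: Σ corner-gray over 10 cells = 5157  → 113.3140
row 1: Σ corner-gray over 10 cells = 5858  → 128.7170
row 2: Σ corner-gray over 10 cells = 5827  → 128.0358
row 3: Σ corner-gray over 10 cells = 5384  → 118.3018
row 4: Σ corner-gray over 10 cells = 4607  → 101.2289
row 5: Σ corner-gray over 10 cells = 3490  → 76.6853
row 6: Σ corner-gray over 10 cells = 4102  → 90.1326
row 7: Σ corner-gray over 10 cells = 4618  → 101.4706
row 8: Σ corner-gray over 10 cells = 4302  → 94.5272
row 9: Σ corner-gray over 10 cells = 3842  → 84.4197
Σ rows: total corner-gray = 47187  → 1036.8330 mm³

1036.833


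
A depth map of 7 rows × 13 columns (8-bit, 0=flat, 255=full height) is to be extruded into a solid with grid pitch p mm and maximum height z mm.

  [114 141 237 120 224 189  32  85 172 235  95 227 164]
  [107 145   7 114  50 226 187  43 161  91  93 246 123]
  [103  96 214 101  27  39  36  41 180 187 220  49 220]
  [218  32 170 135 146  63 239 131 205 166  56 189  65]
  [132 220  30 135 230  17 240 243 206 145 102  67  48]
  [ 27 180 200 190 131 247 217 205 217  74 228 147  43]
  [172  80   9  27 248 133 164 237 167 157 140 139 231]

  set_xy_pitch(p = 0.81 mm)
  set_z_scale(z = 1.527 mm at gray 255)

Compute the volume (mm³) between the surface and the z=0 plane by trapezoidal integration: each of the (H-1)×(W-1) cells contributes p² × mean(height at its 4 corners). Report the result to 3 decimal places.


39.675

height_mm = gray/255 × 1.527; cell vol = 0.81² × mean(4 corners)
unit = 0.81² × 1.527 / (4×255) = 0.00098222 mm³ per gray-sum
row 0: Σ corner-gray over 12 cells = 6748  → 6.6280
row 1: Σ corner-gray over 12 cells = 5659  → 5.5584
row 2: Σ corner-gray over 12 cells = 6050  → 5.9424
row 3: Σ corner-gray over 12 cells = 6797  → 6.6762
row 4: Σ corner-gray over 12 cells = 7592  → 7.4570
row 5: Σ corner-gray over 12 cells = 7547  → 7.4128
Σ rows: total corner-gray = 40393  → 39.6748 mm³


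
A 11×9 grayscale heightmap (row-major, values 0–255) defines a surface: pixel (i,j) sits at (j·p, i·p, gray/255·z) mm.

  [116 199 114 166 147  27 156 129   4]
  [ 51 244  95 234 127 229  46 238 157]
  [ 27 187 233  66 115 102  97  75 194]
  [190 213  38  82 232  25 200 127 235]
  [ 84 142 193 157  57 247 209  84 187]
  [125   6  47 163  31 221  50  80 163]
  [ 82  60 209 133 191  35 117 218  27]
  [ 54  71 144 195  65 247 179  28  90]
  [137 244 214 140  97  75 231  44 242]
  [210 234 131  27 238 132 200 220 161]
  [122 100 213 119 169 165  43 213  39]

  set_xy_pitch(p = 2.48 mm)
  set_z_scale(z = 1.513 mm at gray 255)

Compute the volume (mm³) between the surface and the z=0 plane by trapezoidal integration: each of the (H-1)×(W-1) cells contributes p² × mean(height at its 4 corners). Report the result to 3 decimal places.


403.943

height_mm = gray/255 × 1.513; cell vol = 2.48² × mean(4 corners)
unit = 2.48² × 1.513 / (4×255) = 0.00912309 mm³ per gray-sum
row 0: Σ corner-gray over 8 cells = 4630  → 42.2399
row 1: Σ corner-gray over 8 cells = 4605  → 42.0118
row 2: Σ corner-gray over 8 cells = 4230  → 38.5907
row 3: Σ corner-gray over 8 cells = 4708  → 42.9515
row 4: Σ corner-gray over 8 cells = 3933  → 35.8811
row 5: Σ corner-gray over 8 cells = 3519  → 32.1042
row 6: Σ corner-gray over 8 cells = 4037  → 36.8299
row 7: Σ corner-gray over 8 cells = 4471  → 40.7894
row 8: Σ corner-gray over 8 cells = 5204  → 47.4766
row 9: Σ corner-gray over 8 cells = 4940  → 45.0681
Σ rows: total corner-gray = 44277  → 403.9432 mm³


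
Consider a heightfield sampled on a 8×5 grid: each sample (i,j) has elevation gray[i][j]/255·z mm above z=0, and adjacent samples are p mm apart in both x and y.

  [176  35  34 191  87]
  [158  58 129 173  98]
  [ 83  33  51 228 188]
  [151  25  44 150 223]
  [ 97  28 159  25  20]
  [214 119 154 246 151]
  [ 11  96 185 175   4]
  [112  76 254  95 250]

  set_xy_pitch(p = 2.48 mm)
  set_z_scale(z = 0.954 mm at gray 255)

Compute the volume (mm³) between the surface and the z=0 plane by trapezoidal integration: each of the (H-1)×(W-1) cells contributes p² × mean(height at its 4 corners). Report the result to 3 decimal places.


75.374

height_mm = gray/255 × 0.954; cell vol = 2.48² × mean(4 corners)
unit = 2.48² × 0.954 / (4×255) = 0.00575243 mm³ per gray-sum
row 0: Σ corner-gray over 4 cells = 1759  → 10.1185
row 1: Σ corner-gray over 4 cells = 1871  → 10.7628
row 2: Σ corner-gray over 4 cells = 1707  → 9.8194
row 3: Σ corner-gray over 4 cells = 1353  → 7.7830
row 4: Σ corner-gray over 4 cells = 1944  → 11.1827
row 5: Σ corner-gray over 4 cells = 2330  → 13.4032
row 6: Σ corner-gray over 4 cells = 2139  → 12.3045
Σ rows: total corner-gray = 13103  → 75.3741 mm³


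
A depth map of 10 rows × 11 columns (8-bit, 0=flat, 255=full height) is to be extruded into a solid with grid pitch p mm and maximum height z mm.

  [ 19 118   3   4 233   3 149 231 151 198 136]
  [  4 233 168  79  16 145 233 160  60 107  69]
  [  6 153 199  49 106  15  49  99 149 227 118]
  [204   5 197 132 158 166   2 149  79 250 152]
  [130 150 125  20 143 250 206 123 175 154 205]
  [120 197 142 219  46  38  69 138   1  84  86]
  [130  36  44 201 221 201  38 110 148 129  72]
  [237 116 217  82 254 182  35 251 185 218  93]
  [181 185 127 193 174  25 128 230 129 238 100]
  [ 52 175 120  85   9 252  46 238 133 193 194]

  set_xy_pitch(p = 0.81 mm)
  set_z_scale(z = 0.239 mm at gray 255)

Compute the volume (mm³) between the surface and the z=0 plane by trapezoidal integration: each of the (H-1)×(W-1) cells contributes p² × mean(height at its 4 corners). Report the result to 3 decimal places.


height_mm = gray/255 × 0.239; cell vol = 0.81² × mean(4 corners)
unit = 0.81² × 0.239 / (4×255) = 0.000153733 mm³ per gray-sum
row 0: Σ corner-gray over 10 cells = 4810  → 0.7395
row 1: Σ corner-gray over 10 cells = 4691  → 0.7212
row 2: Σ corner-gray over 10 cells = 4848  → 0.7453
row 3: Σ corner-gray over 10 cells = 5659  → 0.8700
row 4: Σ corner-gray over 10 cells = 5101  → 0.7842
row 5: Σ corner-gray over 10 cells = 4532  → 0.6967
row 6: Σ corner-gray over 10 cells = 5868  → 0.9021
row 7: Σ corner-gray over 10 cells = 6549  → 1.0068
row 8: Σ corner-gray over 10 cells = 5887  → 0.9050
Σ rows: total corner-gray = 47945  → 7.3707 mm³

7.371


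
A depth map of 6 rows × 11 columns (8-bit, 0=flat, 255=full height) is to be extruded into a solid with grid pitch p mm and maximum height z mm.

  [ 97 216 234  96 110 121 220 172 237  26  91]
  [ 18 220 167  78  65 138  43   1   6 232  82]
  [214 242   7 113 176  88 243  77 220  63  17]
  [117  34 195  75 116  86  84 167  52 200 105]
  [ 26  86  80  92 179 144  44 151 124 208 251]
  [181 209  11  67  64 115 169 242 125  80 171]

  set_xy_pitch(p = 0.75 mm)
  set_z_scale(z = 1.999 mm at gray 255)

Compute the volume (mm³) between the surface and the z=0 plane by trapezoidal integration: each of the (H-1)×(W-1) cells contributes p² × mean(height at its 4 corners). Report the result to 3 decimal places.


26.912

height_mm = gray/255 × 1.999; cell vol = 0.75² × mean(4 corners)
unit = 0.75² × 1.999 / (4×255) = 0.00110239 mm³ per gray-sum
row 0: Σ corner-gray over 10 cells = 5052  → 5.5693
row 1: Σ corner-gray over 10 cells = 4689  → 5.1691
row 2: Σ corner-gray over 10 cells = 4929  → 5.4337
row 3: Σ corner-gray over 10 cells = 4733  → 5.2176
row 4: Σ corner-gray over 10 cells = 5009  → 5.5219
Σ rows: total corner-gray = 24412  → 26.9115 mm³


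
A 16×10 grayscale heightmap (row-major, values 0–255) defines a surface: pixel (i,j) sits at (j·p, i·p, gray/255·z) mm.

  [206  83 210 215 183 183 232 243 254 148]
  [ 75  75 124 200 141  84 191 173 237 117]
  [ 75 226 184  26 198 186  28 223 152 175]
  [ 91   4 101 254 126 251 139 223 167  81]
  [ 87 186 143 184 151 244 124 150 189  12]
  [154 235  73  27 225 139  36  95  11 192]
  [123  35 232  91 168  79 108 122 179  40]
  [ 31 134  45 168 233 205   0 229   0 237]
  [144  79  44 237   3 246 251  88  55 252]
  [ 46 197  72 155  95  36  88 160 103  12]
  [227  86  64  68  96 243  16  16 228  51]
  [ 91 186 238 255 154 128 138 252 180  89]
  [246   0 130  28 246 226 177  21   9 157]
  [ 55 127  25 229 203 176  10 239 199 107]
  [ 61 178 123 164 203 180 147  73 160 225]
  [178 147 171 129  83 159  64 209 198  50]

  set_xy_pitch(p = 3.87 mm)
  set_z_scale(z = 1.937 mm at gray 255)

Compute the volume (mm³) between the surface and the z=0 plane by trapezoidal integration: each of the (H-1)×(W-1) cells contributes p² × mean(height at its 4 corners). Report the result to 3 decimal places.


2120.195

height_mm = gray/255 × 1.937; cell vol = 3.87² × mean(4 corners)
unit = 3.87² × 1.937 / (4×255) = 0.0284414 mm³ per gray-sum
row 0: Σ corner-gray over 9 cells = 6202  → 176.3937
row 1: Σ corner-gray over 9 cells = 5338  → 151.8203
row 2: Σ corner-gray over 9 cells = 5398  → 153.5268
row 3: Σ corner-gray over 9 cells = 5543  → 157.6508
row 4: Σ corner-gray over 9 cells = 4869  → 138.4813
row 5: Σ corner-gray over 9 cells = 4219  → 119.9944
row 6: Σ corner-gray over 9 cells = 4487  → 127.6167
row 7: Σ corner-gray over 9 cells = 4698  → 133.6178
row 8: Σ corner-gray over 9 cells = 4272  → 121.5018
row 9: Σ corner-gray over 9 cells = 3782  → 107.5655
row 10: Σ corner-gray over 9 cells = 5154  → 146.5871
row 11: Σ corner-gray over 9 cells = 5319  → 151.2799
row 12: Σ corner-gray over 9 cells = 4655  → 132.3948
row 13: Σ corner-gray over 9 cells = 5320  → 151.3084
row 14: Σ corner-gray over 9 cells = 5290  → 150.4551
Σ rows: total corner-gray = 74546  → 2120.1946 mm³


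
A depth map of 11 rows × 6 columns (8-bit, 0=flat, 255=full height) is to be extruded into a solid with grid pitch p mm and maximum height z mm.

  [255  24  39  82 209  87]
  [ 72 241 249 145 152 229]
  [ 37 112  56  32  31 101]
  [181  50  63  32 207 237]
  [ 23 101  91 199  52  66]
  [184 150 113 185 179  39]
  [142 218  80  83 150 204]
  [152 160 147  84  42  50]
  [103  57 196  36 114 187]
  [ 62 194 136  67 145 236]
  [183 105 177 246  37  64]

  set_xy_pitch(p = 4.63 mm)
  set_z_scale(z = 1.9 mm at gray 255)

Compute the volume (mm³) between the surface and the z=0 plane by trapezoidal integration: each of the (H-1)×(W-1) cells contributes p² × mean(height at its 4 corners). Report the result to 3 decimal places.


975.646

height_mm = gray/255 × 1.9; cell vol = 4.63² × mean(4 corners)
unit = 4.63² × 1.9 / (4×255) = 0.0399315 mm³ per gray-sum
row 0: Σ corner-gray over 5 cells = 2925  → 116.7996
row 1: Σ corner-gray over 5 cells = 2475  → 98.8304
row 2: Σ corner-gray over 5 cells = 1722  → 68.7620
row 3: Σ corner-gray over 5 cells = 2097  → 83.7363
row 4: Σ corner-gray over 5 cells = 2452  → 97.9120
row 5: Σ corner-gray over 5 cells = 2885  → 115.2023
row 6: Σ corner-gray over 5 cells = 2476  → 98.8703
row 7: Σ corner-gray over 5 cells = 2164  → 86.4117
row 8: Σ corner-gray over 5 cells = 2478  → 98.9502
row 9: Σ corner-gray over 5 cells = 2759  → 110.1710
Σ rows: total corner-gray = 24433  → 975.6459 mm³


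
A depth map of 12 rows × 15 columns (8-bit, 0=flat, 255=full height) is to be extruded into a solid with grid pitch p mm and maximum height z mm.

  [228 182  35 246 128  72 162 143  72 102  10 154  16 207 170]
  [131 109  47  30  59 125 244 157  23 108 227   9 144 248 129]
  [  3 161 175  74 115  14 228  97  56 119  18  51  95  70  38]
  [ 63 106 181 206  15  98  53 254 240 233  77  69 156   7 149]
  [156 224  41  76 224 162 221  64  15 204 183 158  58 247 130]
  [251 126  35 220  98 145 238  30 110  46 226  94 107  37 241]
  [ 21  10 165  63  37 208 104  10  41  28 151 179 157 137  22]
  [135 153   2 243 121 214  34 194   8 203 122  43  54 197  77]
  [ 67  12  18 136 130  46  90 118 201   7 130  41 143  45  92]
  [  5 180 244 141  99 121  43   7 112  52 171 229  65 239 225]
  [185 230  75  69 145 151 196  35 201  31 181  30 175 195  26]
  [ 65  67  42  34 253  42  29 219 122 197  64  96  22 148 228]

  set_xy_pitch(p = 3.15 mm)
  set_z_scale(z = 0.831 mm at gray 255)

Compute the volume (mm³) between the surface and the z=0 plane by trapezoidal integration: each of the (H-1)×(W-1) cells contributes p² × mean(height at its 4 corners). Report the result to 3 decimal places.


height_mm = gray/255 × 0.831; cell vol = 3.15² × mean(4 corners)
unit = 3.15² × 0.831 / (4×255) = 0.00808392 mm³ per gray-sum
row 0: Σ corner-gray over 14 cells = 6776  → 54.7766
row 1: Σ corner-gray over 14 cells = 5907  → 47.7517
row 2: Σ corner-gray over 14 cells = 6189  → 50.0314
row 3: Σ corner-gray over 14 cells = 7642  → 61.7773
row 4: Σ corner-gray over 14 cells = 7556  → 61.0821
row 5: Σ corner-gray over 14 cells = 6139  → 49.6272
row 6: Σ corner-gray over 14 cells = 6011  → 48.5924
row 7: Σ corner-gray over 14 cells = 5781  → 46.7331
row 8: Σ corner-gray over 14 cells = 6029  → 48.7379
row 9: Σ corner-gray over 14 cells = 7275  → 58.8105
row 10: Σ corner-gray over 14 cells = 6602  → 53.3700
Σ rows: total corner-gray = 71907  → 581.2904 mm³

581.290


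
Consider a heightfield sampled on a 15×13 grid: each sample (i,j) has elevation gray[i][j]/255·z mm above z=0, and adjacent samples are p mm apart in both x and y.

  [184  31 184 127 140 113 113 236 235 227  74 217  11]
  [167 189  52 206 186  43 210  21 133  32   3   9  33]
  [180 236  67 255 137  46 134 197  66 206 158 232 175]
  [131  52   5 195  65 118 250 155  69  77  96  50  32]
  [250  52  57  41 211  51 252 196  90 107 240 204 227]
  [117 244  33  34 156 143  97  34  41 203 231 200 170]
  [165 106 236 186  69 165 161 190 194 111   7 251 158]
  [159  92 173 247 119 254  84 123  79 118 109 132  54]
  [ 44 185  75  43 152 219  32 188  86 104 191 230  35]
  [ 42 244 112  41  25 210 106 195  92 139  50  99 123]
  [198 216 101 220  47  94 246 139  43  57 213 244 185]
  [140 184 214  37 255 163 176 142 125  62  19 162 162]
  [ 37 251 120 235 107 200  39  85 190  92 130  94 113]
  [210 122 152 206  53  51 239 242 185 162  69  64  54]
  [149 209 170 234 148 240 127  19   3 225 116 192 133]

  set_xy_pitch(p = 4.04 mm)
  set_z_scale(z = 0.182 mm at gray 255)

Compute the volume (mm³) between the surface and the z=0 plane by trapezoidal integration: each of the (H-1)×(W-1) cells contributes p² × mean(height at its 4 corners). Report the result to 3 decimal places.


263.594

height_mm = gray/255 × 0.182; cell vol = 4.04² × mean(4 corners)
unit = 4.04² × 0.182 / (4×255) = 0.00291229 mm³ per gray-sum
row 0: Σ corner-gray over 12 cells = 5957  → 17.3485
row 1: Σ corner-gray over 12 cells = 6191  → 18.0300
row 2: Σ corner-gray over 12 cells = 6250  → 18.2018
row 3: Σ corner-gray over 12 cells = 5906  → 17.2000
row 4: Σ corner-gray over 12 cells = 6598  → 19.2153
row 5: Σ corner-gray over 12 cells = 6794  → 19.7861
row 6: Σ corner-gray over 12 cells = 6948  → 20.2346
row 7: Σ corner-gray over 12 cells = 6362  → 18.5280
row 8: Σ corner-gray over 12 cells = 5880  → 17.1242
row 9: Σ corner-gray over 12 cells = 6414  → 18.6794
row 10: Σ corner-gray over 12 cells = 7003  → 20.3947
row 11: Σ corner-gray over 12 cells = 6616  → 19.2677
row 12: Σ corner-gray over 12 cells = 6590  → 19.1920
row 13: Σ corner-gray over 12 cells = 7002  → 20.3918
Σ rows: total corner-gray = 90511  → 263.5939 mm³


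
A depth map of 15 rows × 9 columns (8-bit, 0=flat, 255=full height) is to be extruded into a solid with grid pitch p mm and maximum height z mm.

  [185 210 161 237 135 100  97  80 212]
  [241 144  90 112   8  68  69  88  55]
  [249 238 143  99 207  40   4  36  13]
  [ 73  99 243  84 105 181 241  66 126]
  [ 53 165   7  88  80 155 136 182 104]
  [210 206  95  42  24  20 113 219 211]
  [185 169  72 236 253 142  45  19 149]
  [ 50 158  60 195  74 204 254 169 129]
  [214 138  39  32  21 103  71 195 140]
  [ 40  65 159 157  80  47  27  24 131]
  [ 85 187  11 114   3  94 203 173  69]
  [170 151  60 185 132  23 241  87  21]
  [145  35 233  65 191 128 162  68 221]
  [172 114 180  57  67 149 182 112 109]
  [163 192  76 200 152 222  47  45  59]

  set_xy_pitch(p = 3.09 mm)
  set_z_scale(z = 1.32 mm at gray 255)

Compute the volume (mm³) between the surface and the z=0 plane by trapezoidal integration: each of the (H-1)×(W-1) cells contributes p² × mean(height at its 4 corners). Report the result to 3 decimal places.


658.656

height_mm = gray/255 × 1.32; cell vol = 3.09² × mean(4 corners)
unit = 3.09² × 1.32 / (4×255) = 0.0123564 mm³ per gray-sum
row 0: Σ corner-gray over 8 cells = 3891  → 48.0786
row 1: Σ corner-gray over 8 cells = 3250  → 40.1582
row 2: Σ corner-gray over 8 cells = 4033  → 49.8332
row 3: Σ corner-gray over 8 cells = 4020  → 49.6726
row 4: Σ corner-gray over 8 cells = 3642  → 45.0019
row 5: Σ corner-gray over 8 cells = 4065  → 50.2286
row 6: Σ corner-gray over 8 cells = 4613  → 56.9999
row 7: Σ corner-gray over 8 cells = 3959  → 48.9188
row 8: Σ corner-gray over 8 cells = 2841  → 35.1044
row 9: Σ corner-gray over 8 cells = 3013  → 37.2297
row 10: Σ corner-gray over 8 cells = 3673  → 45.3849
row 11: Σ corner-gray over 8 cells = 4079  → 50.4016
row 12: Σ corner-gray over 8 cells = 4133  → 51.0689
row 13: Σ corner-gray over 8 cells = 4093  → 50.5746
Σ rows: total corner-gray = 53305  → 658.6560 mm³


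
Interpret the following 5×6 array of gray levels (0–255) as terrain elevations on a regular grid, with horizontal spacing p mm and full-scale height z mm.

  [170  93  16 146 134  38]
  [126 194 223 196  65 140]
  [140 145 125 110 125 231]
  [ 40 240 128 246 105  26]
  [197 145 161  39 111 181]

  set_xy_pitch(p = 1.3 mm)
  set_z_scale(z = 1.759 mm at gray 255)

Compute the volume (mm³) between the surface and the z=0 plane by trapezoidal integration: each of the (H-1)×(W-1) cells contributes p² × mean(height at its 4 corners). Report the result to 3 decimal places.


height_mm = gray/255 × 1.759; cell vol = 1.3² × mean(4 corners)
unit = 1.3² × 1.759 / (4×255) = 0.00291442 mm³ per gray-sum
row 0: Σ corner-gray over 5 cells = 2608  → 7.6008
row 1: Σ corner-gray over 5 cells = 3003  → 8.7520
row 2: Σ corner-gray over 5 cells = 2885  → 8.4081
row 3: Σ corner-gray over 5 cells = 2794  → 8.1429
Σ rows: total corner-gray = 11290  → 32.9038 mm³

32.904


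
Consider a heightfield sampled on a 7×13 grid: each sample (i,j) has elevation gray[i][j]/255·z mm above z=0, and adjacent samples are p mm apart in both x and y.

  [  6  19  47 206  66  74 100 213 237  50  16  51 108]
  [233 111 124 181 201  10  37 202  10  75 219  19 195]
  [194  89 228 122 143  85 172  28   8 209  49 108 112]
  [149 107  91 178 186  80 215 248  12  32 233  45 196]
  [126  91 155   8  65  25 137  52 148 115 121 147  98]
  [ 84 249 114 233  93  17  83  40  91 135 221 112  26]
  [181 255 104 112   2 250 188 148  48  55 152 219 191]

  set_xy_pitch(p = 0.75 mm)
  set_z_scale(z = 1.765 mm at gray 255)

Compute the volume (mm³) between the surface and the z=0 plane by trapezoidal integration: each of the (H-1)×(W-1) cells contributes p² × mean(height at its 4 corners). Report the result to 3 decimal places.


height_mm = gray/255 × 1.765; cell vol = 0.75² × mean(4 corners)
unit = 0.75² × 1.765 / (4×255) = 0.000973346 mm³ per gray-sum
row 0: Σ corner-gray over 12 cells = 5078  → 4.9426
row 1: Σ corner-gray over 12 cells = 5594  → 5.4449
row 2: Σ corner-gray over 12 cells = 5987  → 5.8274
row 3: Σ corner-gray over 12 cells = 5551  → 5.4030
row 4: Σ corner-gray over 12 cells = 5238  → 5.0984
row 5: Σ corner-gray over 12 cells = 6324  → 6.1554
Σ rows: total corner-gray = 33772  → 32.8718 mm³

32.872


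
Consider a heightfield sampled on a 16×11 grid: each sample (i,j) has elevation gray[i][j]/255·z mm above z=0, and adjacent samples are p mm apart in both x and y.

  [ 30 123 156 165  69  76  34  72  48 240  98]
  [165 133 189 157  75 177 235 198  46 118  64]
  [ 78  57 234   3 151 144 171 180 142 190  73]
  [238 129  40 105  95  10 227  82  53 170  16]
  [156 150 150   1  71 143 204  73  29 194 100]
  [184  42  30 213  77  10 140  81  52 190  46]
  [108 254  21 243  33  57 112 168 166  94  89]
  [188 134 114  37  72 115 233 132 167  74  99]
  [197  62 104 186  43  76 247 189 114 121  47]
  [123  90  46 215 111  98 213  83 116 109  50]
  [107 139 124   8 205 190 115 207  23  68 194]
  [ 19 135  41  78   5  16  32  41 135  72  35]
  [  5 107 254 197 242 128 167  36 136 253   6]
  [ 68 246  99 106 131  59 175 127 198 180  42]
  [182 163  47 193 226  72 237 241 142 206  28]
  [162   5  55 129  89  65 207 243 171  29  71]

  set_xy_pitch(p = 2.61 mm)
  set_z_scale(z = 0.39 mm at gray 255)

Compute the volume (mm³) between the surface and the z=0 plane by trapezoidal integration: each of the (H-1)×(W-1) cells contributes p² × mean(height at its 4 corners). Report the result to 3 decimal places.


190.073

height_mm = gray/255 × 0.39; cell vol = 2.61² × mean(4 corners)
unit = 2.61² × 0.39 / (4×255) = 0.00260463 mm³ per gray-sum
row 0: Σ corner-gray over 10 cells = 4979  → 12.9684
row 1: Σ corner-gray over 10 cells = 5580  → 14.5338
row 2: Σ corner-gray over 10 cells = 4771  → 12.4267
row 3: Σ corner-gray over 10 cells = 4362  → 11.3614
row 4: Σ corner-gray over 10 cells = 4186  → 10.9030
row 5: Σ corner-gray over 10 cells = 4393  → 11.4421
row 6: Σ corner-gray over 10 cells = 4936  → 12.8564
row 7: Σ corner-gray over 10 cells = 4971  → 12.9476
row 8: Σ corner-gray over 10 cells = 4863  → 12.6663
row 9: Σ corner-gray over 10 cells = 4794  → 12.4866
row 10: Σ corner-gray over 10 cells = 3623  → 9.4366
row 11: Σ corner-gray over 10 cells = 4215  → 10.9785
row 12: Σ corner-gray over 10 cells = 5803  → 15.1146
row 13: Σ corner-gray over 10 cells = 6016  → 15.6694
row 14: Σ corner-gray over 10 cells = 5483  → 14.2812
Σ rows: total corner-gray = 72975  → 190.0726 mm³
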